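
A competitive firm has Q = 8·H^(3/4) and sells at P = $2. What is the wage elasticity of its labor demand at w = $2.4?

MP_H = (3/4)·8·H^(-1/4), so P·MP_H = w gives 12·H^(-1/4) = w.
Solving, H(w) = (12/w)^(4). This is a constant-elasticity form: H ∝ w^(−4), so ε = −4.

ε = -4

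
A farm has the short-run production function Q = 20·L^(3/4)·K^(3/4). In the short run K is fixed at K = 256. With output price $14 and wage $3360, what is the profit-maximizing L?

L* = 256

With K = 256, MP_L = (3/4)·20·L^(-1/4)·256^(3/4) = 960·L^(-1/4).
Profit maximization for a price taker requires P·MP_L = w: 14·960·L^(-1/4) = 3360.
So L^(-1/4) = 0.25, which gives L = 256.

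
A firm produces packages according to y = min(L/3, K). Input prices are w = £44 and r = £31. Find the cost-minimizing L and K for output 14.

With a fixed-proportions technology, the cost-minimizing bundle uses no slack in either input: L/3 = K = y.
So L = 3·14 = 42 and K = 14.

L* = 42, K* = 14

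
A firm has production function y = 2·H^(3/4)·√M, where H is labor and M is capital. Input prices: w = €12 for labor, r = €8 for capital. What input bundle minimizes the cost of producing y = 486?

Cost minimization requires the marginal rate of technical substitution to equal the input-price ratio: MP_H/MP_M = w/r.
Here MP_H/MP_M = (3/4)·(M/H)/(1/2) = 1.5·(M/H). Setting this equal to 12/8 = 1.5 gives M = H.
Substituting into y = 486: 2·H^(3/4)·(H)^(1/2) = 486.
Solving, H = 81 and M = 81.

H* = 81, M* = 81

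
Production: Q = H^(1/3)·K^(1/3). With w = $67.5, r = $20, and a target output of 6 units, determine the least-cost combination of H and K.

H* = 8, K* = 27

Cost minimization requires the marginal rate of technical substitution to equal the input-price ratio: MP_H/MP_K = w/r.
Here MP_H/MP_K = (1/3)·(K/H)/(1/3) = (K/H). Setting this equal to 67.5/20 = 3.375 gives K = 3.375H.
Substituting into Q = 6: H^(1/3)·(3.375H)^(1/3) = 6.
Solving, H = 8 and K = 27.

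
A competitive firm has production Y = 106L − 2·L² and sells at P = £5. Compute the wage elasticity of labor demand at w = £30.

ε = -0.06

From P·MP_L = w with MP_L = 106 − 4L, labor demand is L(w) = (106 − w/5)/4.
dL/dw = −1/(20) = -0.05.
At w = 30, L = 25, so ε = (dL/dw)·(w/L) = (-0.05)·(30/25) = -0.06.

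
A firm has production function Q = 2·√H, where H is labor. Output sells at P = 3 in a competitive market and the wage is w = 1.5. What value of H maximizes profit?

MP_H = (1/2)·2·H^(-1/2) = H^(-1/2).
Profit maximization for a price taker requires P·MP_H = w: 3·H^(-1/2) = 1.5.
So H^(-1/2) = 0.5, which gives H = 4.

H* = 4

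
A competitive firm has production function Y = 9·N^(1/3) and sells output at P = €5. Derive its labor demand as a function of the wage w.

MP_N = (1/3)·9·N^(-2/3) = 3·N^(-2/3).
Setting P·MP_N = w: 15·N^(-2/3) = w.
Solving for N: N^(-2/3) = w/15, so N = (15/w)^(3/2).

N(w) = (15/w)^(3/2)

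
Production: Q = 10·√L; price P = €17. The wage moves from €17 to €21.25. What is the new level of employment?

L* = 16

From P·MP_L = w with MP_L = 5·L^(-1/2), the labor demand is L(w) = (85/w)^(2).
At w = 17: L = 25. At w = 21.25: L = 16.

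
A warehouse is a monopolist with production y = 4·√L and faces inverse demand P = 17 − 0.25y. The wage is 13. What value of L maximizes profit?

L* = 4

Marginal revenue from the inverse demand is MR = 17 − 0.5y.
The marginal product is MP_L = 2·L^(-1/2).
A monopolist hires until marginal revenue product equals the wage: MR·MP_L = w.
At L, y = 4·√L. Substituting and solving: (17 − 2·√L)·2·L^(-1/2) = 13 gives L = 4.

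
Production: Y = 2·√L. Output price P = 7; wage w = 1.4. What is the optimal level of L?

MP_L = (1/2)·2·L^(-1/2) = L^(-1/2).
Profit maximization for a price taker requires P·MP_L = w: 7·L^(-1/2) = 1.4.
So L^(-1/2) = 0.2, which gives L = 25.

L* = 25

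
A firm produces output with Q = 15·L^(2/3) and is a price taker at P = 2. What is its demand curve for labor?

MP_L = (2/3)·15·L^(-1/3) = 10·L^(-1/3).
Setting P·MP_L = w: 20·L^(-1/3) = w.
Solving for L: L^(-1/3) = w/20, so L = (20/w)^(3).

L(w) = 8000/w³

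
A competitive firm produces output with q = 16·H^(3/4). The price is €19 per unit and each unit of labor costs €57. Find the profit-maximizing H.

H* = 256

MP_H = (3/4)·16·H^(-1/4) = 12·H^(-1/4).
Profit maximization for a price taker requires P·MP_H = w: 19·12·H^(-1/4) = 57.
So H^(-1/4) = 0.25, which gives H = 256.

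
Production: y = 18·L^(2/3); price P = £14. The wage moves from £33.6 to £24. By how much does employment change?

ΔL = 218

From P·MP_L = w with MP_L = 12·L^(-1/3), the labor demand is L(w) = (168/w)^(3).
At w = 33.6: L = 125. At w = 24: L = 343.
ΔL = 343 − 125 = 218.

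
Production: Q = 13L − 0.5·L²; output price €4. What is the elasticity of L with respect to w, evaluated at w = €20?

ε = -0.625

From P·MP_L = w with MP_L = 13 − L, labor demand is L(w) = 13 − w/4.
dL/dw = −1/(4) = -0.25.
At w = 20, L = 8, so ε = (dL/dw)·(w/L) = (-0.25)·(20/8) = -0.625.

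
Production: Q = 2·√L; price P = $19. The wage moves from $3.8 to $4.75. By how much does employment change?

ΔL = -9

From P·MP_L = w with MP_L = L^(-1/2), the labor demand is L(w) = (19/w)^(2).
At w = 3.8: L = 25. At w = 4.75: L = 16.
ΔL = 16 − 25 = -9.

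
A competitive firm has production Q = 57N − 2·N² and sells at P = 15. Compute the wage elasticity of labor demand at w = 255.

From P·MP_N = w with MP_N = 57 − 4N, labor demand is N(w) = (57 − w/15)/4.
dN/dw = −1/(60) = -1/60.
At w = 255, N = 10, so ε = (dN/dw)·(w/N) = (-1/60)·(255/10) = -0.425.

ε = -0.425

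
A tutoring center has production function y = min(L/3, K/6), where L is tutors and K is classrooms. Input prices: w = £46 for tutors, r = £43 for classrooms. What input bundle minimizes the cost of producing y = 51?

With a fixed-proportions technology, the cost-minimizing bundle uses no slack in either input: L/3 = K/6 = y.
So L = 3·51 = 153 and K = 6·51 = 306.

L* = 153, K* = 306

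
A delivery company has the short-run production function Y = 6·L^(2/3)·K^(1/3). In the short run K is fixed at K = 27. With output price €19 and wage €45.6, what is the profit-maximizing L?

L* = 125

With K = 27, MP_L = (2/3)·6·L^(-1/3)·27^(1/3) = 12·L^(-1/3).
Profit maximization for a price taker requires P·MP_L = w: 19·12·L^(-1/3) = 45.6.
So L^(-1/3) = 0.2, which gives L = 125.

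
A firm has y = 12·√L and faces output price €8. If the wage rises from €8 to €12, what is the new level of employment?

L* = 16

From P·MP_L = w with MP_L = 6·L^(-1/2), the labor demand is L(w) = (48/w)^(2).
At w = 8: L = 36. At w = 12: L = 16.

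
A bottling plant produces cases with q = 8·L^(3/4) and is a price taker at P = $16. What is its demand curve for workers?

L(w) = (96/w)^(4)

MP_L = (3/4)·8·L^(-1/4) = 6·L^(-1/4).
Setting P·MP_L = w: 96·L^(-1/4) = w.
Solving for L: L^(-1/4) = w/96, so L = (96/w)^(4).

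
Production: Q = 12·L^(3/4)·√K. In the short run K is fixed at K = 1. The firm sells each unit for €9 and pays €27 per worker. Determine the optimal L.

With K = 1, MP_L = (3/4)·12·L^(-1/4)·1^(1/2) = 9·L^(-1/4).
Profit maximization for a price taker requires P·MP_L = w: 9·9·L^(-1/4) = 27.
So L^(-1/4) = 1/3, which gives L = 81.

L* = 81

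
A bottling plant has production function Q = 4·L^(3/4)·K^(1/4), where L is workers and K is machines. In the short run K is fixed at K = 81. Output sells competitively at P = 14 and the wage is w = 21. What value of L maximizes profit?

With K = 81, MP_L = (3/4)·4·L^(-1/4)·81^(1/4) = 9·L^(-1/4).
Profit maximization for a price taker requires P·MP_L = w: 14·9·L^(-1/4) = 21.
So L^(-1/4) = 1/6, which gives L = 1296.

L* = 1296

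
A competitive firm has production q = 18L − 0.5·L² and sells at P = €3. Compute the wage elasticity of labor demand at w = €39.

ε = -2.6

From P·MP_L = w with MP_L = 18 − L, labor demand is L(w) = 18 − w/3.
dL/dw = −1/(3) = -1/3.
At w = 39, L = 5, so ε = (dL/dw)·(w/L) = (-1/3)·(39/5) = -2.6.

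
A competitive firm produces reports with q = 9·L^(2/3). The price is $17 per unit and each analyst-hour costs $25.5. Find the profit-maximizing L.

L* = 64

MP_L = (2/3)·9·L^(-1/3) = 6·L^(-1/3).
Profit maximization for a price taker requires P·MP_L = w: 17·6·L^(-1/3) = 25.5.
So L^(-1/3) = 0.25, which gives L = 64.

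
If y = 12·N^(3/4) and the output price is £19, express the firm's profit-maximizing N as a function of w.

N(w) = (171/w)^(4)

MP_N = (3/4)·12·N^(-1/4) = 9·N^(-1/4).
Setting P·MP_N = w: 171·N^(-1/4) = w.
Solving for N: N^(-1/4) = w/171, so N = (171/w)^(4).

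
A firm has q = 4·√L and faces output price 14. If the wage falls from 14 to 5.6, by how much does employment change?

From P·MP_L = w with MP_L = 2·L^(-1/2), the labor demand is L(w) = (28/w)^(2).
At w = 14: L = 4. At w = 5.6: L = 25.
ΔL = 25 − 4 = 21.

ΔL = 21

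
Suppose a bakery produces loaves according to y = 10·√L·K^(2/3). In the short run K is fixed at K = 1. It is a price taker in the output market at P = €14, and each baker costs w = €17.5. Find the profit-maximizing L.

L* = 16

With K = 1, MP_L = (1/2)·10·L^(-1/2)·1^(2/3) = 5·L^(-1/2).
Profit maximization for a price taker requires P·MP_L = w: 14·5·L^(-1/2) = 17.5.
So L^(-1/2) = 0.25, which gives L = 16.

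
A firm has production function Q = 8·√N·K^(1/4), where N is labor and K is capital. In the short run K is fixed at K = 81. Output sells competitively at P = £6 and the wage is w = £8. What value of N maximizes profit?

N* = 81

With K = 81, MP_N = (1/2)·8·N^(-1/2)·81^(1/4) = 12·N^(-1/2).
Profit maximization for a price taker requires P·MP_N = w: 6·12·N^(-1/2) = 8.
So N^(-1/2) = 1/9, which gives N = 81.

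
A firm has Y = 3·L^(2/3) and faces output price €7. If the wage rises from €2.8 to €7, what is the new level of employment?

L* = 8

From P·MP_L = w with MP_L = 2·L^(-1/3), the labor demand is L(w) = (14/w)^(3).
At w = 2.8: L = 125. At w = 7: L = 8.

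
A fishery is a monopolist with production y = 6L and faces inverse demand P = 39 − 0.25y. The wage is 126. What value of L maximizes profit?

Marginal revenue from the inverse demand is MR = 39 − 0.5y.
The marginal product is MP_L = 6.
A monopolist hires until marginal revenue product equals the wage: MR·MP_L = w.
(39 − 3L)·6 = 126, so L = 6.

L* = 6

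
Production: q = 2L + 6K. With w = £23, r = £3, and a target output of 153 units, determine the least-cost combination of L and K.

The inputs are perfect substitutes, so the firm uses whichever has the lower cost per unit of output.
Cost per unit of output via L is w/2 = 11.5; via K it is r/6 = 0.5. K is cheaper.
Producing q = 153 with K alone: L = 0, K = 25.5.

L* = 0, K* = 25.5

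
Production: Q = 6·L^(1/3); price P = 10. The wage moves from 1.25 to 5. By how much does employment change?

From P·MP_L = w with MP_L = 2·L^(-2/3), the labor demand is L(w) = (20/w)^(3/2).
At w = 1.25: L = 64. At w = 5: L = 8.
ΔL = 8 − 64 = -56.

ΔL = -56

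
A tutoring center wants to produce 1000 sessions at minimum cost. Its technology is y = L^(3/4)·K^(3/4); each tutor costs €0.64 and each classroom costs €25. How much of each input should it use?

Cost minimization requires the marginal rate of technical substitution to equal the input-price ratio: MP_L/MP_K = w/r.
Here MP_L/MP_K = (3/4)·(K/L)/(3/4) = (K/L). Setting this equal to 0.64/25 = 0.0256 gives K = 0.0256L.
Substituting into y = 1000: L^(3/4)·(0.0256L)^(3/4) = 1000.
Solving, L = 625 and K = 16.

L* = 625, K* = 16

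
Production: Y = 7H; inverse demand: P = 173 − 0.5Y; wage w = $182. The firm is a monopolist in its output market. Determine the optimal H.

H* = 21

Marginal revenue from the inverse demand is MR = 173 − Y.
The marginal product is MP_H = 7.
A monopolist hires until marginal revenue product equals the wage: MR·MP_H = w.
(173 − 7H)·7 = 182, so H = 21.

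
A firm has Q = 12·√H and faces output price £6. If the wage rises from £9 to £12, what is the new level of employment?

H* = 9

From P·MP_H = w with MP_H = 6·H^(-1/2), the labor demand is H(w) = (36/w)^(2).
At w = 9: H = 16. At w = 12: H = 9.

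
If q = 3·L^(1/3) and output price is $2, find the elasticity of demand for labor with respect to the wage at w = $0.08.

ε = -1.5

MP_L = (1/3)·3·L^(-2/3), so P·MP_L = w gives 2·L^(-2/3) = w.
Solving, L(w) = (2/w)^(3/2). This is a constant-elasticity form: L ∝ w^(−3/2), so ε = −3/2.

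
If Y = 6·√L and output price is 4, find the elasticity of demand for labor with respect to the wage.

MP_L = (1/2)·6·L^(-1/2), so P·MP_L = w gives 12·L^(-1/2) = w.
Solving, L(w) = (12/w)^(2). This is a constant-elasticity form: L ∝ w^(−2), so ε = −2.

ε = -2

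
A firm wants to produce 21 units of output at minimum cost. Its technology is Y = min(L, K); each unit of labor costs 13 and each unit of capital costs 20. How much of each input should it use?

L* = 21, K* = 21

With a fixed-proportions technology, the cost-minimizing bundle uses no slack in either input: L = K = Y.
So L = 21 and K = 21.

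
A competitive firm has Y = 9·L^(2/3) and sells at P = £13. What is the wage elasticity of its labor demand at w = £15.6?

ε = -3

MP_L = (2/3)·9·L^(-1/3), so P·MP_L = w gives 78·L^(-1/3) = w.
Solving, L(w) = (78/w)^(3). This is a constant-elasticity form: L ∝ w^(−3), so ε = −3.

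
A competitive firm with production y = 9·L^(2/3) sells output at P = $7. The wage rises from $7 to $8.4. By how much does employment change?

ΔL = -91

From P·MP_L = w with MP_L = 6·L^(-1/3), the labor demand is L(w) = (42/w)^(3).
At w = 7: L = 216. At w = 8.4: L = 125.
ΔL = 125 − 216 = -91.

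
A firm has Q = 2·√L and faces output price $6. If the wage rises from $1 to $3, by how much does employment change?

From P·MP_L = w with MP_L = L^(-1/2), the labor demand is L(w) = (6/w)^(2).
At w = 1: L = 36. At w = 3: L = 4.
ΔL = 4 − 36 = -32.

ΔL = -32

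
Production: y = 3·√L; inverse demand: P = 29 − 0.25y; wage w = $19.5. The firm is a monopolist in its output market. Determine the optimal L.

Marginal revenue from the inverse demand is MR = 29 − 0.5y.
The marginal product is MP_L = 1.5·L^(-1/2).
A monopolist hires until marginal revenue product equals the wage: MR·MP_L = w.
At L, y = 3·√L. Substituting and solving: (29 − 1.5·√L)·1.5·L^(-1/2) = 19.5 gives L = 4.

L* = 4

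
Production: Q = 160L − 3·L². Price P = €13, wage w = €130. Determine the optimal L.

The marginal product of L is MP_L = 160 − 6L.
A price-taking firm hires until the value of the marginal product equals the wage: P·MP_L = w, so 13·(160 − 6L) = 130.
Then 160 − 6L = 10, giving L = 25.

L* = 25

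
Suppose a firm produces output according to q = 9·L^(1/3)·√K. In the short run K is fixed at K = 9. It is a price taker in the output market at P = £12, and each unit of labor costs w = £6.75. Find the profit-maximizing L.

L* = 64

With K = 9, MP_L = (1/3)·9·L^(-2/3)·9^(1/2) = 9·L^(-2/3).
Profit maximization for a price taker requires P·MP_L = w: 12·9·L^(-2/3) = 6.75.
So L^(-2/3) = 0.0625, which gives L = 64.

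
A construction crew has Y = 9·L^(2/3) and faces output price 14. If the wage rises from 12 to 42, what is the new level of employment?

From P·MP_L = w with MP_L = 6·L^(-1/3), the labor demand is L(w) = (84/w)^(3).
At w = 12: L = 343. At w = 42: L = 8.

L* = 8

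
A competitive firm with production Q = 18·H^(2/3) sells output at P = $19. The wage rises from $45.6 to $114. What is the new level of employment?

From P·MP_H = w with MP_H = 12·H^(-1/3), the labor demand is H(w) = (228/w)^(3).
At w = 45.6: H = 125. At w = 114: H = 8.

H* = 8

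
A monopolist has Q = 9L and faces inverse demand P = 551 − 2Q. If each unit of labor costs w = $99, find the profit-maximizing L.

L* = 15

Marginal revenue from the inverse demand is MR = 551 − 4Q.
The marginal product is MP_L = 9.
A monopolist hires until marginal revenue product equals the wage: MR·MP_L = w.
(551 − 36L)·9 = 99, so L = 15.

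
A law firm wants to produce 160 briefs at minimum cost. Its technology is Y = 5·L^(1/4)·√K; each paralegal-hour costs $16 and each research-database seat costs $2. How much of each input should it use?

L* = 16, K* = 256

Cost minimization requires the marginal rate of technical substitution to equal the input-price ratio: MP_L/MP_K = w/r.
Here MP_L/MP_K = (1/4)·(K/L)/(1/2) = 0.5·(K/L). Setting this equal to 16/2 = 8 gives K = 16L.
Substituting into Y = 160: 5·L^(1/4)·(16L)^(1/2) = 160.
Solving, L = 16 and K = 256.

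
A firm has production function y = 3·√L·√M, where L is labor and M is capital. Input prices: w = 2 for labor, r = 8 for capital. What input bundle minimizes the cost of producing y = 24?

L* = 16, M* = 4

Cost minimization requires the marginal rate of technical substitution to equal the input-price ratio: MP_L/MP_M = w/r.
Here MP_L/MP_M = (1/2)·(M/L)/(1/2) = (M/L). Setting this equal to 2/8 = 0.25 gives M = 0.25L.
Substituting into y = 24: 3·L^(1/2)·(0.25L)^(1/2) = 24.
Solving, L = 16 and M = 4.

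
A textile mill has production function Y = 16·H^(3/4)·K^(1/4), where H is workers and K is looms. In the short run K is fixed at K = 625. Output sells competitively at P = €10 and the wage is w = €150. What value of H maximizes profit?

H* = 256

With K = 625, MP_H = (3/4)·16·H^(-1/4)·625^(1/4) = 60·H^(-1/4).
Profit maximization for a price taker requires P·MP_H = w: 10·60·H^(-1/4) = 150.
So H^(-1/4) = 0.25, which gives H = 256.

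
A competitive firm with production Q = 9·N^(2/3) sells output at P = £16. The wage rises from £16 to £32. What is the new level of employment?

From P·MP_N = w with MP_N = 6·N^(-1/3), the labor demand is N(w) = (96/w)^(3).
At w = 16: N = 216. At w = 32: N = 27.

N* = 27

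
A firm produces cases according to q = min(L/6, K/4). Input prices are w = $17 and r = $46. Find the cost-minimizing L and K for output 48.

L* = 288, K* = 192

With a fixed-proportions technology, the cost-minimizing bundle uses no slack in either input: L/6 = K/4 = q.
So L = 6·48 = 288 and K = 4·48 = 192.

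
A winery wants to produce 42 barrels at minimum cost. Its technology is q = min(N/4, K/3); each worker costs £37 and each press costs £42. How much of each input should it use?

N* = 168, K* = 126

With a fixed-proportions technology, the cost-minimizing bundle uses no slack in either input: N/4 = K/3 = q.
So N = 4·42 = 168 and K = 3·42 = 126.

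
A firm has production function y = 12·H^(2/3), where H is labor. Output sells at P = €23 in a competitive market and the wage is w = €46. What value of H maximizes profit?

MP_H = (2/3)·12·H^(-1/3) = 8·H^(-1/3).
Profit maximization for a price taker requires P·MP_H = w: 23·8·H^(-1/3) = 46.
So H^(-1/3) = 0.25, which gives H = 64.

H* = 64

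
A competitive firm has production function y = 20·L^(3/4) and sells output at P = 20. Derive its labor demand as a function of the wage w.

MP_L = (3/4)·20·L^(-1/4) = 15·L^(-1/4).
Setting P·MP_L = w: 300·L^(-1/4) = w.
Solving for L: L^(-1/4) = w/300, so L = (300/w)^(4).

L(w) = (300/w)^(4)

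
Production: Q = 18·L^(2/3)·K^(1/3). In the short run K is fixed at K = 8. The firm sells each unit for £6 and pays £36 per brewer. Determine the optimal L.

With K = 8, MP_L = (2/3)·18·L^(-1/3)·8^(1/3) = 24·L^(-1/3).
Profit maximization for a price taker requires P·MP_L = w: 6·24·L^(-1/3) = 36.
So L^(-1/3) = 0.25, which gives L = 64.

L* = 64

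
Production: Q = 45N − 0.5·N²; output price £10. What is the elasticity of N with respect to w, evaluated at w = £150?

ε = -0.5

From P·MP_N = w with MP_N = 45 − N, labor demand is N(w) = 45 − w/10.
dN/dw = −1/(10) = -0.1.
At w = 150, N = 30, so ε = (dN/dw)·(w/N) = (-0.1)·(150/30) = -0.5.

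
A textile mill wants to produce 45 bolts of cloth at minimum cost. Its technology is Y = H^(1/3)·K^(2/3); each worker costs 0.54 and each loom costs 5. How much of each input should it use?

H* = 125, K* = 27

Cost minimization requires the marginal rate of technical substitution to equal the input-price ratio: MP_H/MP_K = w/r.
Here MP_H/MP_K = (1/3)·(K/H)/(2/3) = 0.5·(K/H). Setting this equal to 0.54/5 = 0.108 gives K = 0.216H.
Substituting into Y = 45: H^(1/3)·(0.216H)^(2/3) = 45.
Solving, H = 125 and K = 27.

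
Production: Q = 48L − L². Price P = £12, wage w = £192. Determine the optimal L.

L* = 16

The marginal product of L is MP_L = 48 − 2L.
A price-taking firm hires until the value of the marginal product equals the wage: P·MP_L = w, so 12·(48 − 2L) = 192.
Then 48 − 2L = 16, giving L = 16.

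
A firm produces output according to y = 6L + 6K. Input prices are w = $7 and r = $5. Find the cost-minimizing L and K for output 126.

L* = 0, K* = 21

The inputs are perfect substitutes, so the firm uses whichever has the lower cost per unit of output.
Cost per unit of output via L is w/6 = 7/6; via K it is r/6 = 5/6. K is cheaper.
Producing y = 126 with K alone: L = 0, K = 21.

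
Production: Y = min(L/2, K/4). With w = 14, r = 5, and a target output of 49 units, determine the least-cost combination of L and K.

L* = 98, K* = 196

With a fixed-proportions technology, the cost-minimizing bundle uses no slack in either input: L/2 = K/4 = Y.
So L = 2·49 = 98 and K = 4·49 = 196.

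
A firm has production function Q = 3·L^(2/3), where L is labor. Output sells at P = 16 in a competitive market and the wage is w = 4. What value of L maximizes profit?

L* = 512

MP_L = (2/3)·3·L^(-1/3) = 2·L^(-1/3).
Profit maximization for a price taker requires P·MP_L = w: 16·2·L^(-1/3) = 4.
So L^(-1/3) = 0.125, which gives L = 512.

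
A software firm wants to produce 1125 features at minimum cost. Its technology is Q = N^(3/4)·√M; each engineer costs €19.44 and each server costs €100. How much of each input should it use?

Cost minimization requires the marginal rate of technical substitution to equal the input-price ratio: MP_N/MP_M = w/r.
Here MP_N/MP_M = (3/4)·(M/N)/(1/2) = 1.5·(M/N). Setting this equal to 19.44/100 = 0.1944 gives M = 0.1296N.
Substituting into Q = 1125: N^(3/4)·(0.1296N)^(1/2) = 1125.
Solving, N = 625 and M = 81.

N* = 625, M* = 81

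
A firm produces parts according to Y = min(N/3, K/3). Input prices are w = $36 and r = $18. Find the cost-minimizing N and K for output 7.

N* = 21, K* = 21

With a fixed-proportions technology, the cost-minimizing bundle uses no slack in either input: N/3 = K/3 = Y.
So N = 3·7 = 21 and K = 3·7 = 21.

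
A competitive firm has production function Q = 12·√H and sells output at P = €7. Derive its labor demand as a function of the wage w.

MP_H = (1/2)·12·H^(-1/2) = 6·H^(-1/2).
Setting P·MP_H = w: 42·H^(-1/2) = w.
Solving for H: H^(-1/2) = w/42, so H = (42/w)^(2).

H(w) = 1764/w²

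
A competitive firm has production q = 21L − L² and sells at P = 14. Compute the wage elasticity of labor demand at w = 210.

ε = -2.5

From P·MP_L = w with MP_L = 21 − 2L, labor demand is L(w) = (21 − w/14)/2.
dL/dw = −1/(28) = -1/28.
At w = 210, L = 3, so ε = (dL/dw)·(w/L) = (-1/28)·(210/3) = -2.5.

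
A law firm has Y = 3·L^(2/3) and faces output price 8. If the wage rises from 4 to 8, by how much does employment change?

From P·MP_L = w with MP_L = 2·L^(-1/3), the labor demand is L(w) = (16/w)^(3).
At w = 4: L = 64. At w = 8: L = 8.
ΔL = 8 − 64 = -56.

ΔL = -56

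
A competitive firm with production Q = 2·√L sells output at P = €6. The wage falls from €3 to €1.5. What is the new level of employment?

L* = 16

From P·MP_L = w with MP_L = L^(-1/2), the labor demand is L(w) = (6/w)^(2).
At w = 3: L = 4. At w = 1.5: L = 16.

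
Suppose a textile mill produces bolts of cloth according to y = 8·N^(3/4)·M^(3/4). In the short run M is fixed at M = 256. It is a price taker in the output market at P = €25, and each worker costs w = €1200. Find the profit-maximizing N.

With M = 256, MP_N = (3/4)·8·N^(-1/4)·256^(3/4) = 384·N^(-1/4).
Profit maximization for a price taker requires P·MP_N = w: 25·384·N^(-1/4) = 1200.
So N^(-1/4) = 0.125, which gives N = 4096.

N* = 4096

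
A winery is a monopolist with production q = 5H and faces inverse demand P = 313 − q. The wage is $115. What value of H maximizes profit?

H* = 29

Marginal revenue from the inverse demand is MR = 313 − 2q.
The marginal product is MP_H = 5.
A monopolist hires until marginal revenue product equals the wage: MR·MP_H = w.
(313 − 10H)·5 = 115, so H = 29.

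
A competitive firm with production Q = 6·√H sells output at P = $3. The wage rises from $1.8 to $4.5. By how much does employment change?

From P·MP_H = w with MP_H = 3·H^(-1/2), the labor demand is H(w) = (9/w)^(2).
At w = 1.8: H = 25. At w = 4.5: H = 4.
ΔH = 4 − 25 = -21.

ΔH = -21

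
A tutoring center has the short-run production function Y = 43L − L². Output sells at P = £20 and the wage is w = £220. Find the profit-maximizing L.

L* = 16

The marginal product of L is MP_L = 43 − 2L.
A price-taking firm hires until the value of the marginal product equals the wage: P·MP_L = w, so 20·(43 − 2L) = 220.
Then 43 − 2L = 11, giving L = 16.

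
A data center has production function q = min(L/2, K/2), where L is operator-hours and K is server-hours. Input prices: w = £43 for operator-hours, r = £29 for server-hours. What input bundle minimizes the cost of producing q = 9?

With a fixed-proportions technology, the cost-minimizing bundle uses no slack in either input: L/2 = K/2 = q.
So L = 2·9 = 18 and K = 2·9 = 18.

L* = 18, K* = 18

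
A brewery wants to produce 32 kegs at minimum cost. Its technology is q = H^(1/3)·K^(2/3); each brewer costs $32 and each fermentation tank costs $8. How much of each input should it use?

H* = 8, K* = 64

Cost minimization requires the marginal rate of technical substitution to equal the input-price ratio: MP_H/MP_K = w/r.
Here MP_H/MP_K = (1/3)·(K/H)/(2/3) = 0.5·(K/H). Setting this equal to 32/8 = 4 gives K = 8H.
Substituting into q = 32: H^(1/3)·(8H)^(2/3) = 32.
Solving, H = 8 and K = 64.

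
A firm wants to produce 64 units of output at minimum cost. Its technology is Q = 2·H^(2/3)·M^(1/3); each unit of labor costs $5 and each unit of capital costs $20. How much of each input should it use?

Cost minimization requires the marginal rate of technical substitution to equal the input-price ratio: MP_H/MP_M = w/r.
Here MP_H/MP_M = (2/3)·(M/H)/(1/3) = 2·(M/H). Setting this equal to 5/20 = 0.25 gives M = 0.125H.
Substituting into Q = 64: 2·H^(2/3)·(0.125H)^(1/3) = 64.
Solving, H = 64 and M = 8.

H* = 64, M* = 8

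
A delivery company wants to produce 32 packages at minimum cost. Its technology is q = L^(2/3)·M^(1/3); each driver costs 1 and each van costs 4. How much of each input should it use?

Cost minimization requires the marginal rate of technical substitution to equal the input-price ratio: MP_L/MP_M = w/r.
Here MP_L/MP_M = (2/3)·(M/L)/(1/3) = 2·(M/L). Setting this equal to 1/4 = 0.25 gives M = 0.125L.
Substituting into q = 32: L^(2/3)·(0.125L)^(1/3) = 32.
Solving, L = 64 and M = 8.

L* = 64, M* = 8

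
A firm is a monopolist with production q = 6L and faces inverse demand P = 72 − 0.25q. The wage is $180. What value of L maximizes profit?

Marginal revenue from the inverse demand is MR = 72 − 0.5q.
The marginal product is MP_L = 6.
A monopolist hires until marginal revenue product equals the wage: MR·MP_L = w.
(72 − 3L)·6 = 180, so L = 14.

L* = 14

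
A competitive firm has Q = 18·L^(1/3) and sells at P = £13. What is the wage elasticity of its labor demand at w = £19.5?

MP_L = (1/3)·18·L^(-2/3), so P·MP_L = w gives 78·L^(-2/3) = w.
Solving, L(w) = (78/w)^(3/2). This is a constant-elasticity form: L ∝ w^(−3/2), so ε = −3/2.

ε = -1.5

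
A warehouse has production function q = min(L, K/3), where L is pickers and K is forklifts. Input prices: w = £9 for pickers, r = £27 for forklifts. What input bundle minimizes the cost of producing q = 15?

L* = 15, K* = 45

With a fixed-proportions technology, the cost-minimizing bundle uses no slack in either input: L = K/3 = q.
So L = 15 and K = 3·15 = 45.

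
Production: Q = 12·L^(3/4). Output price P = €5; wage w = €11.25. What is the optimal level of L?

L* = 256

MP_L = (3/4)·12·L^(-1/4) = 9·L^(-1/4).
Profit maximization for a price taker requires P·MP_L = w: 5·9·L^(-1/4) = 11.25.
So L^(-1/4) = 0.25, which gives L = 256.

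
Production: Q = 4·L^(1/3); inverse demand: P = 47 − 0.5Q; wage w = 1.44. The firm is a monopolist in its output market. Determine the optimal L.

L* = 125

Marginal revenue from the inverse demand is MR = 47 − Q.
The marginal product is MP_L = (4/3)·L^(-2/3).
A monopolist hires until marginal revenue product equals the wage: MR·MP_L = w.
At L, Q = 4·L^(1/3). Substituting and solving: (47 − 4·L^(1/3))·(4/3)·L^(-2/3) = 1.44 gives L = 125.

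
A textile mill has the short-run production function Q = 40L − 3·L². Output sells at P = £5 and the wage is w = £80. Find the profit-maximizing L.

The marginal product of L is MP_L = 40 − 6L.
A price-taking firm hires until the value of the marginal product equals the wage: P·MP_L = w, so 5·(40 − 6L) = 80.
Then 40 − 6L = 16, giving L = 4.

L* = 4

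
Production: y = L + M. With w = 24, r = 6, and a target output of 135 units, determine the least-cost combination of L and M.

L* = 0, M* = 135

The inputs are perfect substitutes, so the firm uses whichever has the lower cost per unit of output.
Cost per unit of output via L is 24; via M it is 6. M is cheaper.
Producing y = 135 with M alone: L = 0, M = 135.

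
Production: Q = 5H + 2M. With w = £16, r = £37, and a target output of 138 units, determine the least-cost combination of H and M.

The inputs are perfect substitutes, so the firm uses whichever has the lower cost per unit of output.
Cost per unit of output via H is w/5 = 3.2; via M it is r/2 = 18.5. H is cheaper.
Producing Q = 138 with H alone: H = 27.6, M = 0.

H* = 27.6, M* = 0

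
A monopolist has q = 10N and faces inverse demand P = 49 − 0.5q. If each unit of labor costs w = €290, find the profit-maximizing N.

Marginal revenue from the inverse demand is MR = 49 − q.
The marginal product is MP_N = 10.
A monopolist hires until marginal revenue product equals the wage: MR·MP_N = w.
(49 − 10N)·10 = 290, so N = 2.

N* = 2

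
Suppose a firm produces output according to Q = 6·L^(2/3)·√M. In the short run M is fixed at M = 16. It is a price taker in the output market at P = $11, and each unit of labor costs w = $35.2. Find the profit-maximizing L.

L* = 125

With M = 16, MP_L = (2/3)·6·L^(-1/3)·16^(1/2) = 16·L^(-1/3).
Profit maximization for a price taker requires P·MP_L = w: 11·16·L^(-1/3) = 35.2.
So L^(-1/3) = 0.2, which gives L = 125.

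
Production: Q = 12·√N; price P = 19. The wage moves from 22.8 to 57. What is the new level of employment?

N* = 4

From P·MP_N = w with MP_N = 6·N^(-1/2), the labor demand is N(w) = (114/w)^(2).
At w = 22.8: N = 25. At w = 57: N = 4.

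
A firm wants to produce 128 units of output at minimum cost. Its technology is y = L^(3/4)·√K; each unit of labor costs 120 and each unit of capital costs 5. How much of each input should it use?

Cost minimization requires the marginal rate of technical substitution to equal the input-price ratio: MP_L/MP_K = w/r.
Here MP_L/MP_K = (3/4)·(K/L)/(1/2) = 1.5·(K/L). Setting this equal to 120/5 = 24 gives K = 16L.
Substituting into y = 128: L^(3/4)·(16L)^(1/2) = 128.
Solving, L = 16 and K = 256.

L* = 16, K* = 256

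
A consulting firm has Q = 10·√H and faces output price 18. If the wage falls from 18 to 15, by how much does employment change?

From P·MP_H = w with MP_H = 5·H^(-1/2), the labor demand is H(w) = (90/w)^(2).
At w = 18: H = 25. At w = 15: H = 36.
ΔH = 36 − 25 = 11.

ΔH = 11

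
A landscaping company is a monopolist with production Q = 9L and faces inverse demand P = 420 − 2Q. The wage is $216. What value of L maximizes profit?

Marginal revenue from the inverse demand is MR = 420 − 4Q.
The marginal product is MP_L = 9.
A monopolist hires until marginal revenue product equals the wage: MR·MP_L = w.
(420 − 36L)·9 = 216, so L = 11.

L* = 11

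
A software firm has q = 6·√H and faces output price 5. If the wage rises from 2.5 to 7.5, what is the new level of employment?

H* = 4

From P·MP_H = w with MP_H = 3·H^(-1/2), the labor demand is H(w) = (15/w)^(2).
At w = 2.5: H = 36. At w = 7.5: H = 4.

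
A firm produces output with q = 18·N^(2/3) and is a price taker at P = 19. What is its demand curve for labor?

N(w) = (228/w)^(3)

MP_N = (2/3)·18·N^(-1/3) = 12·N^(-1/3).
Setting P·MP_N = w: 228·N^(-1/3) = w.
Solving for N: N^(-1/3) = w/228, so N = (228/w)^(3).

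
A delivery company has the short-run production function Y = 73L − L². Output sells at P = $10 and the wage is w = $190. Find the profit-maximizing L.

The marginal product of L is MP_L = 73 − 2L.
A price-taking firm hires until the value of the marginal product equals the wage: P·MP_L = w, so 10·(73 − 2L) = 190.
Then 73 − 2L = 19, giving L = 27.

L* = 27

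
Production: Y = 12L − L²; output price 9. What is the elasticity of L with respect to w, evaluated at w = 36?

From P·MP_L = w with MP_L = 12 − 2L, labor demand is L(w) = (12 − w/9)/2.
dL/dw = −1/(18) = -1/18.
At w = 36, L = 4, so ε = (dL/dw)·(w/L) = (-1/18)·(36/4) = -0.5.

ε = -0.5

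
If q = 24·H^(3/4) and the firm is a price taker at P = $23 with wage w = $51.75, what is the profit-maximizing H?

MP_H = (3/4)·24·H^(-1/4) = 18·H^(-1/4).
Profit maximization for a price taker requires P·MP_H = w: 23·18·H^(-1/4) = 51.75.
So H^(-1/4) = 0.125, which gives H = 4096.

H* = 4096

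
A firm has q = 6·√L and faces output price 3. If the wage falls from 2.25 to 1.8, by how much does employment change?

From P·MP_L = w with MP_L = 3·L^(-1/2), the labor demand is L(w) = (9/w)^(2).
At w = 2.25: L = 16. At w = 1.8: L = 25.
ΔL = 25 − 16 = 9.

ΔL = 9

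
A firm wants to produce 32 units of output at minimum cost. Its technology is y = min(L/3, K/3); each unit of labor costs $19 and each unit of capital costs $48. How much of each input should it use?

L* = 96, K* = 96

With a fixed-proportions technology, the cost-minimizing bundle uses no slack in either input: L/3 = K/3 = y.
So L = 3·32 = 96 and K = 3·32 = 96.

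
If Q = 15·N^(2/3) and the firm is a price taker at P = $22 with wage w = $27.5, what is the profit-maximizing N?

MP_N = (2/3)·15·N^(-1/3) = 10·N^(-1/3).
Profit maximization for a price taker requires P·MP_N = w: 22·10·N^(-1/3) = 27.5.
So N^(-1/3) = 0.125, which gives N = 512.

N* = 512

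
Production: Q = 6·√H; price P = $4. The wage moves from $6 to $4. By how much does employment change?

ΔH = 5

From P·MP_H = w with MP_H = 3·H^(-1/2), the labor demand is H(w) = (12/w)^(2).
At w = 6: H = 4. At w = 4: H = 9.
ΔH = 9 − 4 = 5.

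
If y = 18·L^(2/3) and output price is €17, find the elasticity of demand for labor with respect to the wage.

ε = -3

MP_L = (2/3)·18·L^(-1/3), so P·MP_L = w gives 204·L^(-1/3) = w.
Solving, L(w) = (204/w)^(3). This is a constant-elasticity form: L ∝ w^(−3), so ε = −3.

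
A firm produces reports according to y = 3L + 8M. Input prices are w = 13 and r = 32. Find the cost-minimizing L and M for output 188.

L* = 0, M* = 23.5

The inputs are perfect substitutes, so the firm uses whichever has the lower cost per unit of output.
Cost per unit of output via L is w/3 = 13/3; via M it is r/8 = 4. M is cheaper.
Producing y = 188 with M alone: L = 0, M = 23.5.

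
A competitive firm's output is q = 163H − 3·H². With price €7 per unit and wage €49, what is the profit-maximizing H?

The marginal product of H is MP_H = 163 − 6H.
A price-taking firm hires until the value of the marginal product equals the wage: P·MP_H = w, so 7·(163 − 6H) = 49.
Then 163 − 6H = 7, giving H = 26.

H* = 26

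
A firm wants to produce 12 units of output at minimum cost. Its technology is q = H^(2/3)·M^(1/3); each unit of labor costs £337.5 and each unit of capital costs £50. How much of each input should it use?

H* = 8, M* = 27

Cost minimization requires the marginal rate of technical substitution to equal the input-price ratio: MP_H/MP_M = w/r.
Here MP_H/MP_M = (2/3)·(M/H)/(1/3) = 2·(M/H). Setting this equal to 337.5/50 = 6.75 gives M = 3.375H.
Substituting into q = 12: H^(2/3)·(3.375H)^(1/3) = 12.
Solving, H = 8 and M = 27.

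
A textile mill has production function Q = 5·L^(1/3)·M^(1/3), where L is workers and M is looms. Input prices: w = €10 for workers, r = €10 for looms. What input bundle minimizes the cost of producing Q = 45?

Cost minimization requires the marginal rate of technical substitution to equal the input-price ratio: MP_L/MP_M = w/r.
Here MP_L/MP_M = (1/3)·(M/L)/(1/3) = (M/L). Setting this equal to 10/10 = 1 gives M = L.
Substituting into Q = 45: 5·L^(1/3)·(L)^(1/3) = 45.
Solving, L = 27 and M = 27.

L* = 27, M* = 27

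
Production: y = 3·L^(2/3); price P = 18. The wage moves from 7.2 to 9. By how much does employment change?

ΔL = -61

From P·MP_L = w with MP_L = 2·L^(-1/3), the labor demand is L(w) = (36/w)^(3).
At w = 7.2: L = 125. At w = 9: L = 64.
ΔL = 64 − 125 = -61.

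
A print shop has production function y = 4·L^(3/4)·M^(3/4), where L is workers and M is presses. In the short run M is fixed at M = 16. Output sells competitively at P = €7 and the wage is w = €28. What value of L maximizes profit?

L* = 1296

With M = 16, MP_L = (3/4)·4·L^(-1/4)·16^(3/4) = 24·L^(-1/4).
Profit maximization for a price taker requires P·MP_L = w: 7·24·L^(-1/4) = 28.
So L^(-1/4) = 1/6, which gives L = 1296.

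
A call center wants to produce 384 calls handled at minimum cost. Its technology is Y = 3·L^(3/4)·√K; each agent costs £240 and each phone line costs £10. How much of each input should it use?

L* = 16, K* = 256

Cost minimization requires the marginal rate of technical substitution to equal the input-price ratio: MP_L/MP_K = w/r.
Here MP_L/MP_K = (3/4)·(K/L)/(1/2) = 1.5·(K/L). Setting this equal to 240/10 = 24 gives K = 16L.
Substituting into Y = 384: 3·L^(3/4)·(16L)^(1/2) = 384.
Solving, L = 16 and K = 256.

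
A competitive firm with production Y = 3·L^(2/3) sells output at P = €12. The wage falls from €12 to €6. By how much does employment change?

ΔL = 56

From P·MP_L = w with MP_L = 2·L^(-1/3), the labor demand is L(w) = (24/w)^(3).
At w = 12: L = 8. At w = 6: L = 64.
ΔL = 64 − 8 = 56.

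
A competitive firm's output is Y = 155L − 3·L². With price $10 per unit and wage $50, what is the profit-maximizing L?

The marginal product of L is MP_L = 155 − 6L.
A price-taking firm hires until the value of the marginal product equals the wage: P·MP_L = w, so 10·(155 − 6L) = 50.
Then 155 − 6L = 5, giving L = 25.

L* = 25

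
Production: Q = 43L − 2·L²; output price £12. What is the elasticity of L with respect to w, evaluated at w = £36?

ε = -0.075

From P·MP_L = w with MP_L = 43 − 4L, labor demand is L(w) = (43 − w/12)/4.
dL/dw = −1/(48) = -1/48.
At w = 36, L = 10, so ε = (dL/dw)·(w/L) = (-1/48)·(36/10) = -0.075.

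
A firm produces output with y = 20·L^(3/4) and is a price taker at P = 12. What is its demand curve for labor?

L(w) = (180/w)^(4)

MP_L = (3/4)·20·L^(-1/4) = 15·L^(-1/4).
Setting P·MP_L = w: 180·L^(-1/4) = w.
Solving for L: L^(-1/4) = w/180, so L = (180/w)^(4).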